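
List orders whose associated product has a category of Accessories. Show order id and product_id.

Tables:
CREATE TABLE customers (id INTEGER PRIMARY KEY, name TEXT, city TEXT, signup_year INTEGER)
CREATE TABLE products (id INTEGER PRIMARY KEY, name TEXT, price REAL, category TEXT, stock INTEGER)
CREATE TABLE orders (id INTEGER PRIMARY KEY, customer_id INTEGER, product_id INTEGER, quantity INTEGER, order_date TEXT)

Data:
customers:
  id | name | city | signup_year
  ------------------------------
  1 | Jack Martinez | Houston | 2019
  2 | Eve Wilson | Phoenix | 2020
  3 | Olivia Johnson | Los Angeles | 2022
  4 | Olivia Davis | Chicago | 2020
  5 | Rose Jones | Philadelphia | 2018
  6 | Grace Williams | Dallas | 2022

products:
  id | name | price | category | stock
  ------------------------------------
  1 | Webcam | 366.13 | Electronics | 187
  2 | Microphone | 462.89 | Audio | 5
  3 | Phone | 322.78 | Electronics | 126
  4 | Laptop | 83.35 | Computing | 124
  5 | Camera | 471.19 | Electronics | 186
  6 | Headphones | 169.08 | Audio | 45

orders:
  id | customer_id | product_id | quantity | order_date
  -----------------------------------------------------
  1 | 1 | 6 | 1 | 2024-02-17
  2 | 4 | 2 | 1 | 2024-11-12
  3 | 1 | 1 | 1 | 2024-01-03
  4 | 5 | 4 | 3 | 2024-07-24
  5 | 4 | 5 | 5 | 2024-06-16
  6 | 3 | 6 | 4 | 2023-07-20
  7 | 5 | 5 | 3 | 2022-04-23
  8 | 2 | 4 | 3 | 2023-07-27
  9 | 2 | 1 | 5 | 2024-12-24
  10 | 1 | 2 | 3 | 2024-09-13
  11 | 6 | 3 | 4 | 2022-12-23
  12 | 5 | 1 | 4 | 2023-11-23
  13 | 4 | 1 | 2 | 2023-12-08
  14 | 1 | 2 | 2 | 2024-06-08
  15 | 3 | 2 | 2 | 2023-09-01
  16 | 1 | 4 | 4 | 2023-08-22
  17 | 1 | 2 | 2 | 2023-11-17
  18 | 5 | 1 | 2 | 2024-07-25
SELECT id, product_id FROM orders WHERE product_id IN (SELECT id FROM products WHERE category = 'Accessories')

Execution result:
(no rows)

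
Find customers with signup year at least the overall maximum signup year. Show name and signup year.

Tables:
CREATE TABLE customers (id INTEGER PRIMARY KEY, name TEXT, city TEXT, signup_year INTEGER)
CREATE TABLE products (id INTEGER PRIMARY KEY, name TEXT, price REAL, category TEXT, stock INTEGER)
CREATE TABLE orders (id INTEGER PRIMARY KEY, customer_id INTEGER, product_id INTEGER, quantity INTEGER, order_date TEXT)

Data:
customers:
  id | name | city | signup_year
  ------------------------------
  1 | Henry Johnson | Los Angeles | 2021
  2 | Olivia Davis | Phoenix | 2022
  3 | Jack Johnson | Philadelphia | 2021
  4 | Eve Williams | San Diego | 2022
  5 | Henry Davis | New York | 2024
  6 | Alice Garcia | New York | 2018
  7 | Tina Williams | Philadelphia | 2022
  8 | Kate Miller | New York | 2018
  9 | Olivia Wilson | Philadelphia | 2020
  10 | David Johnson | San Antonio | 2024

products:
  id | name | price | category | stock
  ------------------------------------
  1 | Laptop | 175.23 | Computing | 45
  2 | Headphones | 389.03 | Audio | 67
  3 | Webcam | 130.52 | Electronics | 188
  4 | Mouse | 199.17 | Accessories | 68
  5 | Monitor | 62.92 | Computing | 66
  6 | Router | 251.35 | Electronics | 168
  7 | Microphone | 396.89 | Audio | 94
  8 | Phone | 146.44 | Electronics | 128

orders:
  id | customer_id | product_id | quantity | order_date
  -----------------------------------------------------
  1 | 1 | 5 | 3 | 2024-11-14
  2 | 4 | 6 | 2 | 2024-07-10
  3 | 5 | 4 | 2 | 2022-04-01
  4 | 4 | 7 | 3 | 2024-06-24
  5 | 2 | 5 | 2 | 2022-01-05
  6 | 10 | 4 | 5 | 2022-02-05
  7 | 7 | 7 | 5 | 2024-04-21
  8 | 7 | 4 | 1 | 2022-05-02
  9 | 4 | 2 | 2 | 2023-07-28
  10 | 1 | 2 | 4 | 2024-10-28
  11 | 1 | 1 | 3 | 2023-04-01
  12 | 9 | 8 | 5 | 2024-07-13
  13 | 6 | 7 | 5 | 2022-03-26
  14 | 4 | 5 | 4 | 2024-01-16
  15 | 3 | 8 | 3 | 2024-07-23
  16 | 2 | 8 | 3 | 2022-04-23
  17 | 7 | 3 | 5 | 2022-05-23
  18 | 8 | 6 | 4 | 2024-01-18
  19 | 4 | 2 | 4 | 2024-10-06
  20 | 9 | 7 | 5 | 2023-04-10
SELECT name, signup_year FROM customers WHERE signup_year >= (SELECT MAX(signup_year) FROM customers)

Execution result:
name | signup_year
Henry Davis | 2024
David Johnson | 2024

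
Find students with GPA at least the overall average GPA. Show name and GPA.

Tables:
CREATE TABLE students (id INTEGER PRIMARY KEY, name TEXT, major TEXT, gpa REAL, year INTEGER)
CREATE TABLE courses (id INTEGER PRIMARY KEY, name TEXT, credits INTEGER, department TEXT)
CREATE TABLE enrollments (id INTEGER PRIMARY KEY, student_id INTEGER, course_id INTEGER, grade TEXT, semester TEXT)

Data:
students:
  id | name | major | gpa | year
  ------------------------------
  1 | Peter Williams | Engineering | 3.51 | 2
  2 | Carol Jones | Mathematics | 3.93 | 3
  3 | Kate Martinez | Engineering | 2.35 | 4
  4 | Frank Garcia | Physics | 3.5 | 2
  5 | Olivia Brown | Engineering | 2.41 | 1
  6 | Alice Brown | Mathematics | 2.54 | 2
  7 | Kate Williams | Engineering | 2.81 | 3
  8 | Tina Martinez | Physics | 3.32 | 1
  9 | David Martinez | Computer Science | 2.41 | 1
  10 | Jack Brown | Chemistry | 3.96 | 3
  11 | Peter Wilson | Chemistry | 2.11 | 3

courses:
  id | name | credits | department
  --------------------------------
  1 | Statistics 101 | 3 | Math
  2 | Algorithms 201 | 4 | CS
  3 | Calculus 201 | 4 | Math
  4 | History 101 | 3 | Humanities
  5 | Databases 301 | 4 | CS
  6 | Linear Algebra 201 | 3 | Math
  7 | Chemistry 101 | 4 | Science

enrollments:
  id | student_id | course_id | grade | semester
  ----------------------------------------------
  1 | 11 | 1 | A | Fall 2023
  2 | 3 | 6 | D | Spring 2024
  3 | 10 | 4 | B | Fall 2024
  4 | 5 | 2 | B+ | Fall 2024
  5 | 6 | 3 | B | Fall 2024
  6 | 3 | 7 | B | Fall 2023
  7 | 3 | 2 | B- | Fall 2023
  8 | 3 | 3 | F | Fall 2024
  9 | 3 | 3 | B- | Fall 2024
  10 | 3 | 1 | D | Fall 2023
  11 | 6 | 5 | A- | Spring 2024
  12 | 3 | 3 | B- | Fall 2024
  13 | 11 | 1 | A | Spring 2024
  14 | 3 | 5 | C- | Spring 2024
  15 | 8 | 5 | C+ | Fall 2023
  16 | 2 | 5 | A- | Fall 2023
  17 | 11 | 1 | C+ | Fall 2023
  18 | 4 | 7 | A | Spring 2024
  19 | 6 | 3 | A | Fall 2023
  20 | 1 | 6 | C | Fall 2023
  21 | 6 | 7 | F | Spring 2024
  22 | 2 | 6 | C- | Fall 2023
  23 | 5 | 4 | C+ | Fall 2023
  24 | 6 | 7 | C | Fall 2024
SELECT name, gpa FROM students WHERE gpa >= (SELECT AVG(gpa) FROM students)

Execution result:
name | gpa
Peter Williams | 3.51
Carol Jones | 3.93
Frank Garcia | 3.50
Tina Martinez | 3.32
Jack Brown | 3.96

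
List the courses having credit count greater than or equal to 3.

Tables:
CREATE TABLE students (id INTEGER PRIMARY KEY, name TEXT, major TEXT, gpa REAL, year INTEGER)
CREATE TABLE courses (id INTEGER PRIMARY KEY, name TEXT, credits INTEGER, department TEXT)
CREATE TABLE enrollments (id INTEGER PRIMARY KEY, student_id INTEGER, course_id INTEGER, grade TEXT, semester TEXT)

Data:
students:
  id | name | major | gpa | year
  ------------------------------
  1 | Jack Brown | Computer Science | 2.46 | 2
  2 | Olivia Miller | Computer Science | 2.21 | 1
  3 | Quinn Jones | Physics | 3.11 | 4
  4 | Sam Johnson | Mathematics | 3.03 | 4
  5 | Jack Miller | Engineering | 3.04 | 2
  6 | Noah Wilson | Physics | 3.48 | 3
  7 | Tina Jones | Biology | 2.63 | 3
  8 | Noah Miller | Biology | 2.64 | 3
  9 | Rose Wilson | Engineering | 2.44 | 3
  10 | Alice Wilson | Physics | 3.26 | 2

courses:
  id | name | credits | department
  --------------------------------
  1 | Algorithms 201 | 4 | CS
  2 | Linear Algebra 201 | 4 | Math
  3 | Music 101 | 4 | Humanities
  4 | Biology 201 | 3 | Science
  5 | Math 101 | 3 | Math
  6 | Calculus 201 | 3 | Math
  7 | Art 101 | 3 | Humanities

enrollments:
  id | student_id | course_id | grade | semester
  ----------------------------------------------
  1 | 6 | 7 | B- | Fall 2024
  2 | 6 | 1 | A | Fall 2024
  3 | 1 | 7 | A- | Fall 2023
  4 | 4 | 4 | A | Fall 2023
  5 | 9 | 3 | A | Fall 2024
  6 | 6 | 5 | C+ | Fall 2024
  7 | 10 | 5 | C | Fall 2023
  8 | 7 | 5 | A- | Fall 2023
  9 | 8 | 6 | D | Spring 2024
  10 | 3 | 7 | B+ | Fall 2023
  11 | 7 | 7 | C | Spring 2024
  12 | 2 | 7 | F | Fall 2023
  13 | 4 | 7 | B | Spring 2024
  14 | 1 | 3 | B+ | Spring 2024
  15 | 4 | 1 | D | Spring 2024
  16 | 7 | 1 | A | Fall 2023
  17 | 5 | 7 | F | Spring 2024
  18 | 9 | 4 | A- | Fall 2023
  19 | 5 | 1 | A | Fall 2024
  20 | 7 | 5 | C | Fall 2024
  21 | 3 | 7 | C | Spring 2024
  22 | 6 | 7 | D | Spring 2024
SELECT name, credits FROM courses WHERE credits >= 3

Execution result:
name | credits
Algorithms 201 | 4
Linear Algebra 201 | 4
Music 101 | 4
Biology 201 | 3
Math 101 | 3
Calculus 201 | 3
Art 101 | 3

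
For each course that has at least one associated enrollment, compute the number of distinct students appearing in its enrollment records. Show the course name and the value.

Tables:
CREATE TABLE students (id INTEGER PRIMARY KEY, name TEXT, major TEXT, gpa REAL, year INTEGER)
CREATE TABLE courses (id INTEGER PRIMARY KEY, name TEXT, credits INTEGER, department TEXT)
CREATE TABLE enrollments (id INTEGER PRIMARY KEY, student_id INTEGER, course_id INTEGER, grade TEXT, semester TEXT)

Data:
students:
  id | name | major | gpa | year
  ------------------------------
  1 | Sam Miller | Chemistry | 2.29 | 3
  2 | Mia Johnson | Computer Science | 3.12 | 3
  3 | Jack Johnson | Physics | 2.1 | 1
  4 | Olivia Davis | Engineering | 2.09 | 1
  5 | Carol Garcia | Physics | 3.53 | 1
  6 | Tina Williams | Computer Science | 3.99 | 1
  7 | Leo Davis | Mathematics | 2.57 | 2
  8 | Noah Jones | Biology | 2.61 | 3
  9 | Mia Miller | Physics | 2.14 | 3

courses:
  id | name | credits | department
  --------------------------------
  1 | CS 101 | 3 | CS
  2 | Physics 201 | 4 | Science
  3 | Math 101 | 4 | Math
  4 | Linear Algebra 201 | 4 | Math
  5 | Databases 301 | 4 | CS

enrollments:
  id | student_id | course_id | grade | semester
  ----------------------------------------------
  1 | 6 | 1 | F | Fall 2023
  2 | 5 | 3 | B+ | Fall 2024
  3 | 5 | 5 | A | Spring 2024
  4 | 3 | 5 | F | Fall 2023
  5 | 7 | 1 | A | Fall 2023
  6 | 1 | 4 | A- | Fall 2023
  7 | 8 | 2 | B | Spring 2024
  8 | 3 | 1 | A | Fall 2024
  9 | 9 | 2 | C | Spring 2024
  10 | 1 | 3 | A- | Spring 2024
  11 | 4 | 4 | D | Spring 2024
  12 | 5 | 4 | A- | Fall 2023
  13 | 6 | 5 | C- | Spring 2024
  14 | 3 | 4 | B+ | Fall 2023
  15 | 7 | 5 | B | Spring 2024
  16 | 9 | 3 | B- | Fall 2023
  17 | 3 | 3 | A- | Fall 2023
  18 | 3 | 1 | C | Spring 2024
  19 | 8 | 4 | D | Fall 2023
SELECT p.name, COUNT(DISTINCT c.student_id) AS distinct_student_count FROM enrollments c JOIN courses p ON c.course_id = p.id GROUP BY p.id, p.name

Execution result:
name | distinct_student_count
CS 101 | 3
Physics 201 | 2
Math 101 | 4
Linear Algebra 201 | 5
Databases 301 | 4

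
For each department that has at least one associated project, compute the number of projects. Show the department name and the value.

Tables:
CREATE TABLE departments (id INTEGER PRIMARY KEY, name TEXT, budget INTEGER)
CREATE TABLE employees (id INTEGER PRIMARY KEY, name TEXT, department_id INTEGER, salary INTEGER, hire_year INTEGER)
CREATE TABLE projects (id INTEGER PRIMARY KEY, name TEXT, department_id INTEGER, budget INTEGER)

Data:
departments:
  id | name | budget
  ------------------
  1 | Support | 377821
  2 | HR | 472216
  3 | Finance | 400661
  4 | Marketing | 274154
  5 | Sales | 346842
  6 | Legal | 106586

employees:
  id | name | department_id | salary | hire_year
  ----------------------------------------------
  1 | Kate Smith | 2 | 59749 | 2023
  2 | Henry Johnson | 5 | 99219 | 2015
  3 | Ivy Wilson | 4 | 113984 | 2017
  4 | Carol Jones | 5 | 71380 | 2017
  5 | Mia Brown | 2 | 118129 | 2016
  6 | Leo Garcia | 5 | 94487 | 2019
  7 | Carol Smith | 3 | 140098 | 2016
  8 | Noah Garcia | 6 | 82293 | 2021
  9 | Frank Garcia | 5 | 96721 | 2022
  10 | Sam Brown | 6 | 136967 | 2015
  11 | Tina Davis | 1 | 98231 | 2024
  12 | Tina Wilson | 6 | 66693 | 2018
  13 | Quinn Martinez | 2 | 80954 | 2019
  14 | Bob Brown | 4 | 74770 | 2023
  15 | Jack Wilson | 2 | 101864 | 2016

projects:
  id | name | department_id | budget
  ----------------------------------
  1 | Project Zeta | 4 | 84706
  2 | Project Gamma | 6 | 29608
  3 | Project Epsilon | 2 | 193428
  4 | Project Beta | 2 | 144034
SELECT p.name, COUNT(*) AS n FROM projects c JOIN departments p ON c.department_id = p.id GROUP BY p.id, p.name

Execution result:
name | n
HR | 2
Marketing | 1
Legal | 1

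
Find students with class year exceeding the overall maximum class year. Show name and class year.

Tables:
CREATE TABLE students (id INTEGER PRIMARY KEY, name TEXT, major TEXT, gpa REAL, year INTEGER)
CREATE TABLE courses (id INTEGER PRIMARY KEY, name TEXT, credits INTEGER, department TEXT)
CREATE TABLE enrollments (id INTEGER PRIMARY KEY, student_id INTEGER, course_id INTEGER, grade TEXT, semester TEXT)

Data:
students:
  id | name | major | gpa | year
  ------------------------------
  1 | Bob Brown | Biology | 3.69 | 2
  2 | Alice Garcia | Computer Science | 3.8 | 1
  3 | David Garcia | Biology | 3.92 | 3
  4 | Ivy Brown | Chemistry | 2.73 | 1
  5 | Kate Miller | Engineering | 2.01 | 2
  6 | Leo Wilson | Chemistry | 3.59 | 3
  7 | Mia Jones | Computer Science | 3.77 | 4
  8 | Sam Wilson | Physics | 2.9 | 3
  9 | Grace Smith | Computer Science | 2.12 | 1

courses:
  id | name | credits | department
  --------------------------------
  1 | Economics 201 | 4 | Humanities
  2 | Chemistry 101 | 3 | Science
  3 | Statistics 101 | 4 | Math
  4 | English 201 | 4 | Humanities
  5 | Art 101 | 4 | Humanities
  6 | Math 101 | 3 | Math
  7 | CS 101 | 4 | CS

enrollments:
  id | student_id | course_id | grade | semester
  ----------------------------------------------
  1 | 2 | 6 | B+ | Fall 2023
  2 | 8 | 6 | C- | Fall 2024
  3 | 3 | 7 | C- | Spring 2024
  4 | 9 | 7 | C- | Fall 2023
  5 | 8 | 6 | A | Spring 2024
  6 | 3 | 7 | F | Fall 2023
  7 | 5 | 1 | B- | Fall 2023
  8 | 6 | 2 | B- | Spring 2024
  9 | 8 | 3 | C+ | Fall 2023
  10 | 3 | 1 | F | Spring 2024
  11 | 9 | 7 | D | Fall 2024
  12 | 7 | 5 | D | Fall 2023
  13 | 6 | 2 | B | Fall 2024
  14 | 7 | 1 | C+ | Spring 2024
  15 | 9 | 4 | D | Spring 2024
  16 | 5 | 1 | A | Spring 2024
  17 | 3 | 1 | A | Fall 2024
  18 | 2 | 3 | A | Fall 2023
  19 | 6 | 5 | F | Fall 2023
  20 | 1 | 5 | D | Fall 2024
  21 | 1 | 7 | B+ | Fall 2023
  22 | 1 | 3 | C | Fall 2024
SELECT name, year FROM students WHERE year > (SELECT MAX(year) FROM students)

Execution result:
(no rows)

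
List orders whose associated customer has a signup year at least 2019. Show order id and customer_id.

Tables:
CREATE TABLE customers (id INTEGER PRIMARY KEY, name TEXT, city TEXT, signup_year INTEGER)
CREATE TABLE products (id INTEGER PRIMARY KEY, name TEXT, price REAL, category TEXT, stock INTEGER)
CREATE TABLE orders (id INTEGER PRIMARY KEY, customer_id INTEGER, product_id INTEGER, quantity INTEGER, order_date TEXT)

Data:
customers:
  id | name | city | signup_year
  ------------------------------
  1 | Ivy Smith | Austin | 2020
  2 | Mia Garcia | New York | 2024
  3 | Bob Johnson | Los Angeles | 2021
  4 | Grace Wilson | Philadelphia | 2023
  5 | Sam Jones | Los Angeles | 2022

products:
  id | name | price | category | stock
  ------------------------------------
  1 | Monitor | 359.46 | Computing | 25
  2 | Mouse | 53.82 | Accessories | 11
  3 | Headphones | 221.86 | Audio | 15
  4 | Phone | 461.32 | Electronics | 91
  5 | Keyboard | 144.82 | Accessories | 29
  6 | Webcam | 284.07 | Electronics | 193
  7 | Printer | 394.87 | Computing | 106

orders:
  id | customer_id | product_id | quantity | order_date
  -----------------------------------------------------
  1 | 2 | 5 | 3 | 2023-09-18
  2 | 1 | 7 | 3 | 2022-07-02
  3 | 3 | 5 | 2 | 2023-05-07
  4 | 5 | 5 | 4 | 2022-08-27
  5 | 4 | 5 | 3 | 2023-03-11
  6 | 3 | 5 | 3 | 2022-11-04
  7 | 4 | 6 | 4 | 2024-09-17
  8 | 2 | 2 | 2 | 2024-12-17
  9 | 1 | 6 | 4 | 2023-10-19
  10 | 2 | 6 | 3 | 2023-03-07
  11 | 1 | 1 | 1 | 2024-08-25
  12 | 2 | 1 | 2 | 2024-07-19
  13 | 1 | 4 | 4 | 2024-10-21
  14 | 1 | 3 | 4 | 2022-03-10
SELECT id, customer_id FROM orders WHERE customer_id IN (SELECT id FROM customers WHERE signup_year >= 2019)

Execution result:
id | customer_id
1 | 2
2 | 1
3 | 3
4 | 5
5 | 4
6 | 3
7 | 4
8 | 2
9 | 1
10 | 2
11 | 1
12 | 2
13 | 1
14 | 1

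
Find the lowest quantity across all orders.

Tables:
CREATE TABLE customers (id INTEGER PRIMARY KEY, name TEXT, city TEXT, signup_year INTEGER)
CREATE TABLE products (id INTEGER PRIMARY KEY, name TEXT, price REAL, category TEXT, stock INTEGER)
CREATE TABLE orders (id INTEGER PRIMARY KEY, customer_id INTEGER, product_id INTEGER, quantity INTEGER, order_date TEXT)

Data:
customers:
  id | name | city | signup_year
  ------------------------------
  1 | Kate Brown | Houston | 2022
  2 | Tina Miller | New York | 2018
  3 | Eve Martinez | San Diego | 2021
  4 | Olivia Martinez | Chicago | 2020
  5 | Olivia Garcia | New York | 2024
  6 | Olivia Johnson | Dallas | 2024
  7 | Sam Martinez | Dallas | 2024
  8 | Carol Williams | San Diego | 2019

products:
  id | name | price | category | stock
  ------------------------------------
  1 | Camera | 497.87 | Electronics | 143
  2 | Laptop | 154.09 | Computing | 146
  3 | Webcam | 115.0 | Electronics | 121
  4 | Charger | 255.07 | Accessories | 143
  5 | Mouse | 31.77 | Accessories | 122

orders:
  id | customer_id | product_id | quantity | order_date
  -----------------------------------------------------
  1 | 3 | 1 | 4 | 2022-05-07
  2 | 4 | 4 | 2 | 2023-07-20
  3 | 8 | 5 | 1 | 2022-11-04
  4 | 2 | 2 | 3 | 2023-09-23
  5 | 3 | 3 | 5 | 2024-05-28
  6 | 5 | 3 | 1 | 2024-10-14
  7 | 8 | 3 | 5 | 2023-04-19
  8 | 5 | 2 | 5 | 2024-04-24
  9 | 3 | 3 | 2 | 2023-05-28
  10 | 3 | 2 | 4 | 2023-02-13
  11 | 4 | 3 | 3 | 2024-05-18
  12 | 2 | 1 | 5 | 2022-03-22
SELECT MIN(quantity) FROM orders

Execution result:
1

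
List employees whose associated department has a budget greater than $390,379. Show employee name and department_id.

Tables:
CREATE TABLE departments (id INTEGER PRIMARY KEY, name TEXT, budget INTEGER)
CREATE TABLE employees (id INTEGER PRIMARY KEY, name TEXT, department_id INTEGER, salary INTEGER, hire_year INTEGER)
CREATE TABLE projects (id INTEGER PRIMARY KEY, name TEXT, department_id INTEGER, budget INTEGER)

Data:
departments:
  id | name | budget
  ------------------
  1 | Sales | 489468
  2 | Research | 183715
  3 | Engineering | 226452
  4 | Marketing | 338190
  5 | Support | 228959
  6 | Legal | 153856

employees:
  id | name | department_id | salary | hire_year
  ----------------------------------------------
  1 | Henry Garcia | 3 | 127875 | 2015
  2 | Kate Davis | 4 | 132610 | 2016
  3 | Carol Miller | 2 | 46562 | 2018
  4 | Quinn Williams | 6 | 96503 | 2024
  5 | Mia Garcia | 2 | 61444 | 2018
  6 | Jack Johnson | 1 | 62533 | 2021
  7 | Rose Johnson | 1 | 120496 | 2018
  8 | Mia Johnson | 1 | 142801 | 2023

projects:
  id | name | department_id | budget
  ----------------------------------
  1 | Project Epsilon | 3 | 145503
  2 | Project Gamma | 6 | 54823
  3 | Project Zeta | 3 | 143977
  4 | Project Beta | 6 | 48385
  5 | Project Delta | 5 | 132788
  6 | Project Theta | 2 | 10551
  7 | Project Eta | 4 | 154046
SELECT name, department_id FROM employees WHERE department_id IN (SELECT id FROM departments WHERE budget > 390379)

Execution result:
name | department_id
Jack Johnson | 1
Rose Johnson | 1
Mia Johnson | 1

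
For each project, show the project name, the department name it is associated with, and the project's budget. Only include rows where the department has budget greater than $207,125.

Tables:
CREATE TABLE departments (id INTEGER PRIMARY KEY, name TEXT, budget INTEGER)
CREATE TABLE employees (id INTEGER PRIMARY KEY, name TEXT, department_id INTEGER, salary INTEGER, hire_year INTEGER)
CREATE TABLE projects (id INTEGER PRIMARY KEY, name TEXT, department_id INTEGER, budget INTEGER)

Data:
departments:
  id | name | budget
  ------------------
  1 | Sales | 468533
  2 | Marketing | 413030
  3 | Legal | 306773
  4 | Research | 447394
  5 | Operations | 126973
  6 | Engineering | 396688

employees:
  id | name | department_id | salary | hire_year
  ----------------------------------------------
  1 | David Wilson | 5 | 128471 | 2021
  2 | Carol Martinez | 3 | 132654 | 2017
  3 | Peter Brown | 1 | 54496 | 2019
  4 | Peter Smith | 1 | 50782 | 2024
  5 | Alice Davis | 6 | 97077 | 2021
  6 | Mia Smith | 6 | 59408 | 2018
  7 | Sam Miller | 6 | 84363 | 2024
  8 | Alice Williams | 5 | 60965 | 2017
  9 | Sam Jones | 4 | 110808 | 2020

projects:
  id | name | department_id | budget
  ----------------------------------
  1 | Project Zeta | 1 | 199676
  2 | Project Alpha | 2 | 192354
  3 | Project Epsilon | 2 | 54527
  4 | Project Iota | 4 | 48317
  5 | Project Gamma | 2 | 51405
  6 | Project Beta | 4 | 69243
SELECT c.name, p.name AS department, c.budget FROM projects c JOIN departments p ON c.department_id = p.id WHERE p.budget > 207125

Execution result:
name | department | budget
Project Zeta | Sales | 199676
Project Alpha | Marketing | 192354
Project Epsilon | Marketing | 54527
Project Iota | Research | 48317
Project Gamma | Marketing | 51405
Project Beta | Research | 69243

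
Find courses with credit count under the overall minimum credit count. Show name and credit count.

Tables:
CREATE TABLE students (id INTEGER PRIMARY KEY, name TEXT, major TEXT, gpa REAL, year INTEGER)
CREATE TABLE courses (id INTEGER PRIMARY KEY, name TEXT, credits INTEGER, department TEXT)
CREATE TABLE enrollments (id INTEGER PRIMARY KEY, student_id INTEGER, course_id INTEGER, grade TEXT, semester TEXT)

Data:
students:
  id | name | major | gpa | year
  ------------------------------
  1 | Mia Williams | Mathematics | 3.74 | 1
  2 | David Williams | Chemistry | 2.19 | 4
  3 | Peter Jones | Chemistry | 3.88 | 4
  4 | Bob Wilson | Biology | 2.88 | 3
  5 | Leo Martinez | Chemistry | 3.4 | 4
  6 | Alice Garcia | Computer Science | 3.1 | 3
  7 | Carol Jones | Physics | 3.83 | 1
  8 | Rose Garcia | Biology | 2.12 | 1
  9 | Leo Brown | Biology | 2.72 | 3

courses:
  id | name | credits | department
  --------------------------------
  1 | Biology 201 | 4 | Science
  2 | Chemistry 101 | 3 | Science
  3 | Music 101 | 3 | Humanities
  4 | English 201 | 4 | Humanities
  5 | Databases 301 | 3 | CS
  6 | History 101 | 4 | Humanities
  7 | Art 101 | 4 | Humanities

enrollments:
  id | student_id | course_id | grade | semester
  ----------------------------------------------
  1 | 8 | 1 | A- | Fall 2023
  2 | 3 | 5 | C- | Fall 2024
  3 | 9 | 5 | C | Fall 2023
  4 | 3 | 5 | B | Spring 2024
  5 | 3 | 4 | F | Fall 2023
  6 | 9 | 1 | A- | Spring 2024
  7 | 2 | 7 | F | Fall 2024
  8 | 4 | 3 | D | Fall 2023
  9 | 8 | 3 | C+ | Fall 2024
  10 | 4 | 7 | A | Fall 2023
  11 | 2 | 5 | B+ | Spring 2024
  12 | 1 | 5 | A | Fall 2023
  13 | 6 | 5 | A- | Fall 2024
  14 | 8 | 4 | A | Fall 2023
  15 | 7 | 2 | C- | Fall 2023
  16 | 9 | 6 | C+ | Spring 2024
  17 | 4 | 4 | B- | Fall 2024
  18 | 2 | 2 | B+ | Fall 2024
SELECT name, credits FROM courses WHERE credits < (SELECT MIN(credits) FROM courses)

Execution result:
(no rows)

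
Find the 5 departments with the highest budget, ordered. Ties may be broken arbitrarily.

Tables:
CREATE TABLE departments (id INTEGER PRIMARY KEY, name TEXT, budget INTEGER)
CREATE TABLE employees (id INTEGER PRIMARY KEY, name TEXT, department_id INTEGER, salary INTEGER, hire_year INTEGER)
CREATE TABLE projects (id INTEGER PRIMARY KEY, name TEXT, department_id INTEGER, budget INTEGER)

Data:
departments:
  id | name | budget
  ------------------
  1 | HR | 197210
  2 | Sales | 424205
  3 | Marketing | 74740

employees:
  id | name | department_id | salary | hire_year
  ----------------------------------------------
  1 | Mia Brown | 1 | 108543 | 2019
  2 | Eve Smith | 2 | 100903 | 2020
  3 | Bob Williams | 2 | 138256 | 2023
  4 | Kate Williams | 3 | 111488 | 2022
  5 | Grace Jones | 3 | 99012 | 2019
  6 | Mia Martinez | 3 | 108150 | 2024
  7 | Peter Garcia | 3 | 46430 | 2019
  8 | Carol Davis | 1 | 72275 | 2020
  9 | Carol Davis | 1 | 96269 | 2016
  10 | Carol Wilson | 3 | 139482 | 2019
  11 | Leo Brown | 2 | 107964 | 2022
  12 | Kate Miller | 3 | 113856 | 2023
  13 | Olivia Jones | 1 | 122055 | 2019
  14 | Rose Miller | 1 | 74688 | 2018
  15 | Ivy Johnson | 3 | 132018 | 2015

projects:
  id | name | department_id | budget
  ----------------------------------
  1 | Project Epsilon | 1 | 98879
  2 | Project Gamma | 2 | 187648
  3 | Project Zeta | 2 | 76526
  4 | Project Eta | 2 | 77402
SELECT name, budget FROM departments ORDER BY budget DESC LIMIT 5

Execution result:
name | budget
Sales | 424205
HR | 197210
Marketing | 74740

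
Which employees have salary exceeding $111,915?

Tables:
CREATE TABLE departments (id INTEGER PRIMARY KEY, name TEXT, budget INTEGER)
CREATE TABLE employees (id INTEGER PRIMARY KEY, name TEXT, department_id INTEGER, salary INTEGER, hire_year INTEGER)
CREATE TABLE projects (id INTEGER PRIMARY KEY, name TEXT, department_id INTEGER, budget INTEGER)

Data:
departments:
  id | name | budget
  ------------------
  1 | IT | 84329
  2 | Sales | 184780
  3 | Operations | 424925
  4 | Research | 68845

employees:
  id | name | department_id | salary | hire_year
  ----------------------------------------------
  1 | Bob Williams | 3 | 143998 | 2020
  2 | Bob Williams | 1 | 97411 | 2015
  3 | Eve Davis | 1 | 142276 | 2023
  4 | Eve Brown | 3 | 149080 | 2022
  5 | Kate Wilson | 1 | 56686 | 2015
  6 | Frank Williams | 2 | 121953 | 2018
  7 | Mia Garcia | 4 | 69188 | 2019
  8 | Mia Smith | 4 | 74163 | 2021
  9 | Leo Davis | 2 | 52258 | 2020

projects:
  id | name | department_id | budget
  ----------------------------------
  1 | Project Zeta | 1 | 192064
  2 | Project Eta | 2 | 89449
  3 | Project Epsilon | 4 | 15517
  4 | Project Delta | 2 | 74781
SELECT name, salary FROM employees WHERE salary > 111915

Execution result:
name | salary
Bob Williams | 143998
Eve Davis | 142276
Eve Brown | 149080
Frank Williams | 121953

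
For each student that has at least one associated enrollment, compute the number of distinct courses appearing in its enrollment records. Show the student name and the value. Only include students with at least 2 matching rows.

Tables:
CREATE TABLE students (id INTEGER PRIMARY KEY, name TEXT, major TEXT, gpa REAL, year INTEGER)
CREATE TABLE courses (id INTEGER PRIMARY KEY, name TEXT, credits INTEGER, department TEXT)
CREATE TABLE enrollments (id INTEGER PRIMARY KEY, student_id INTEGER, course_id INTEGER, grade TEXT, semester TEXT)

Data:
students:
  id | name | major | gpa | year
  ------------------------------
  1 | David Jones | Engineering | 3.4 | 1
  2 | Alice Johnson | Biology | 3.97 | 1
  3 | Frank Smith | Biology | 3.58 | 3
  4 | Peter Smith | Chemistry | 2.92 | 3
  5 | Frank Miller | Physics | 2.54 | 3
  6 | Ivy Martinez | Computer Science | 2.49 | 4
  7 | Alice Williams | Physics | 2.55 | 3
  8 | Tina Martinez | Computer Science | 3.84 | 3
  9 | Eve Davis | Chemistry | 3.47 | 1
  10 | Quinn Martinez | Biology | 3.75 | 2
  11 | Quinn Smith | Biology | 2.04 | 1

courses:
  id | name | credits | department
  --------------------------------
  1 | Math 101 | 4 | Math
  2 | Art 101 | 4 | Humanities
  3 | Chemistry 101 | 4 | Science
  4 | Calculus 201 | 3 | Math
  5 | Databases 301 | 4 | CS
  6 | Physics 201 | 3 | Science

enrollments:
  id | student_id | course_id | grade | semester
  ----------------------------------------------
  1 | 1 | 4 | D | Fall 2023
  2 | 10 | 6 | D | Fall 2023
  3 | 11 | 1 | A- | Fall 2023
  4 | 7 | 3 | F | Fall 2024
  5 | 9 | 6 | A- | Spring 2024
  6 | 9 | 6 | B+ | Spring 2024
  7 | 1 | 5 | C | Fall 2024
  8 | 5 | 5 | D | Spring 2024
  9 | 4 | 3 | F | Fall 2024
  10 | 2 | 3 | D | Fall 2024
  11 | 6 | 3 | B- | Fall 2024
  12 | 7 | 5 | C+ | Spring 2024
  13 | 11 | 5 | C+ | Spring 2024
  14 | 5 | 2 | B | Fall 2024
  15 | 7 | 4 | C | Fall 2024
SELECT p.name, COUNT(DISTINCT c.course_id) AS distinct_course_count FROM enrollments c JOIN students p ON c.student_id = p.id GROUP BY p.id, p.name HAVING COUNT(*) >= 2

Execution result:
name | distinct_course_count
David Jones | 2
Frank Miller | 2
Alice Williams | 3
Eve Davis | 1
Quinn Smith | 2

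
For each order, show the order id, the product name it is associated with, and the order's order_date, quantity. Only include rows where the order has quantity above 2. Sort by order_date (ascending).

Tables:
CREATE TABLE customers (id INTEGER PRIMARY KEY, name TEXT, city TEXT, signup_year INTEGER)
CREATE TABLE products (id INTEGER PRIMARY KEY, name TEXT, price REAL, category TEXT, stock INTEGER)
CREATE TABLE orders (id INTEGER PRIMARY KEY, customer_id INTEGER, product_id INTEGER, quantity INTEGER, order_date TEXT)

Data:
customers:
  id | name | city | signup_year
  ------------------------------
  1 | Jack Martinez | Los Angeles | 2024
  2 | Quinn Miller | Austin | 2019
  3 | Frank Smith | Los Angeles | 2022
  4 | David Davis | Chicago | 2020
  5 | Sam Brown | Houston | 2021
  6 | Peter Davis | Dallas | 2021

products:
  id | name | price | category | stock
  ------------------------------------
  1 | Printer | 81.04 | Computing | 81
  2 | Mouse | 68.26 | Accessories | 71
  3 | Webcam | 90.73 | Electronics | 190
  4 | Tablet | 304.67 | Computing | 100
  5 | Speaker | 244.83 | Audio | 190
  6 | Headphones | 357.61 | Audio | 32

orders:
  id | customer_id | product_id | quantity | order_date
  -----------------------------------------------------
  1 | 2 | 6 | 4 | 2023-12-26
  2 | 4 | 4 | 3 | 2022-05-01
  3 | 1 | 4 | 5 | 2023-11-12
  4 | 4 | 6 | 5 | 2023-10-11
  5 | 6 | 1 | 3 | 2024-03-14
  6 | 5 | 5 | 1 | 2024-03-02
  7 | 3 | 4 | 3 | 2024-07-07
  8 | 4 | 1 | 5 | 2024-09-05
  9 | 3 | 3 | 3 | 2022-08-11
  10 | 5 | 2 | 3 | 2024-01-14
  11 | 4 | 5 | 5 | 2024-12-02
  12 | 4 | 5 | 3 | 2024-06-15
SELECT c.id, p.name AS product, c.order_date, c.quantity FROM orders c JOIN products p ON c.product_id = p.id WHERE c.quantity > 2 ORDER BY c.order_date ASC

Execution result:
id | product | order_date | quantity
2 | Tablet | 2022-05-01 | 3
9 | Webcam | 2022-08-11 | 3
4 | Headphones | 2023-10-11 | 5
3 | Tablet | 2023-11-12 | 5
1 | Headphones | 2023-12-26 | 4
10 | Mouse | 2024-01-14 | 3
5 | Printer | 2024-03-14 | 3
12 | Speaker | 2024-06-15 | 3
7 | Tablet | 2024-07-07 | 3
8 | Printer | 2024-09-05 | 5
11 | Speaker | 2024-12-02 | 5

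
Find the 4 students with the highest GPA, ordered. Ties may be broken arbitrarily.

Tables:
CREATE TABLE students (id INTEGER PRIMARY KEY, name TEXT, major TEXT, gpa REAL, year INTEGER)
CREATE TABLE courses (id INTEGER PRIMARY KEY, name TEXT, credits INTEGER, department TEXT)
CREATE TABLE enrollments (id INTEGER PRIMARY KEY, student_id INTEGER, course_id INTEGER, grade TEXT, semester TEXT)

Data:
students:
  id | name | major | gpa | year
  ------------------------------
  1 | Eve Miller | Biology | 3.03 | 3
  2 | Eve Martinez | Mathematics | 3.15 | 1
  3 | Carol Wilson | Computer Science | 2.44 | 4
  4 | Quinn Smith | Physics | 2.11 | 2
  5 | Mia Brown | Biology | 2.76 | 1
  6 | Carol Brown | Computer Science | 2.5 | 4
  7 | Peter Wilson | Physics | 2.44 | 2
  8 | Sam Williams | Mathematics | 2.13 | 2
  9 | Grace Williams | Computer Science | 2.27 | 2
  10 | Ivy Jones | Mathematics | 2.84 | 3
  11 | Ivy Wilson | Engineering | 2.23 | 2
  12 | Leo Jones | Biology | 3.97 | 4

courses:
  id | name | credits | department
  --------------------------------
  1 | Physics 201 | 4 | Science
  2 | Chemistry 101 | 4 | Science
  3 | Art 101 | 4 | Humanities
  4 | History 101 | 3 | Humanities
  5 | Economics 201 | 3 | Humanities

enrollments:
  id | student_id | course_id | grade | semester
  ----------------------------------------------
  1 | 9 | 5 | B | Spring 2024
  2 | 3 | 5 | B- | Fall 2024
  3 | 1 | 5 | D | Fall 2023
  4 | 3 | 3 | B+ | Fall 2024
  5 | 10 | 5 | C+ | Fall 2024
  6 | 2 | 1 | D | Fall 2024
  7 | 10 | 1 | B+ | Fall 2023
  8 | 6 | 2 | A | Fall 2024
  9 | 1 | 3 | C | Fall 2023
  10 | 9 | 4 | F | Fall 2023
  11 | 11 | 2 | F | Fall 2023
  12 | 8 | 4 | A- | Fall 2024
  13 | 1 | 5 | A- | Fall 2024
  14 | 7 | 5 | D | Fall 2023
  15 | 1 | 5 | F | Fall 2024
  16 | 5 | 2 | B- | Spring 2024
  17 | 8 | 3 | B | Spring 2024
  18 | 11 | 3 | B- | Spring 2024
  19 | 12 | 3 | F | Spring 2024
SELECT name, gpa FROM students ORDER BY gpa DESC LIMIT 4

Execution result:
name | gpa
Leo Jones | 3.97
Eve Martinez | 3.15
Eve Miller | 3.03
Ivy Jones | 2.84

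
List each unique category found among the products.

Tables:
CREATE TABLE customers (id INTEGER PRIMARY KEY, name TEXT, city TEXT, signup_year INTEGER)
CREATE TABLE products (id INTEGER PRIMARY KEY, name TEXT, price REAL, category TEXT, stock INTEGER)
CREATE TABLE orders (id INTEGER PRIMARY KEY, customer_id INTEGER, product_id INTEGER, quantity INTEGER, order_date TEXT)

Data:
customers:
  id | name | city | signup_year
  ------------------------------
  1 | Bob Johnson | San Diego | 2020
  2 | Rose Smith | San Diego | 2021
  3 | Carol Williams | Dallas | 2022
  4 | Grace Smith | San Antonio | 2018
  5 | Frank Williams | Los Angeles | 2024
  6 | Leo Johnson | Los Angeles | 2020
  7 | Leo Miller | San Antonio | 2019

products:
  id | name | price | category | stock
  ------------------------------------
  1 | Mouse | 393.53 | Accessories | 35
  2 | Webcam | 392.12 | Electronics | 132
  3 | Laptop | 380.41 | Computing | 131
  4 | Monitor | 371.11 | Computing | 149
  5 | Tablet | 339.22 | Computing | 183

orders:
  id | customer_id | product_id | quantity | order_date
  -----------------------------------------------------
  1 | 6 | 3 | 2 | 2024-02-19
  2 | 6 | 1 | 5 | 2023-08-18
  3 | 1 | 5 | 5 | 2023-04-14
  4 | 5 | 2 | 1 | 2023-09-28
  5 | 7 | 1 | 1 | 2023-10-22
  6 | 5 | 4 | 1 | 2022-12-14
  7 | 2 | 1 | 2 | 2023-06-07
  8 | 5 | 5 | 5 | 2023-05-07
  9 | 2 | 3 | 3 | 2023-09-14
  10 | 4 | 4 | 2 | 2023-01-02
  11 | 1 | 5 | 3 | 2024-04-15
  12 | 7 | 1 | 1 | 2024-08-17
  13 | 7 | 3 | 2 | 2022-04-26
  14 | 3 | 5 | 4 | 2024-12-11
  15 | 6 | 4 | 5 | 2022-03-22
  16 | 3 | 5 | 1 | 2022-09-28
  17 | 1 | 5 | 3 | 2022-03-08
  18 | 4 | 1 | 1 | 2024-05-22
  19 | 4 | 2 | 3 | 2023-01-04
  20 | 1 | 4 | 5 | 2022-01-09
SELECT DISTINCT category FROM products

Execution result:
category
Accessories
Electronics
Computing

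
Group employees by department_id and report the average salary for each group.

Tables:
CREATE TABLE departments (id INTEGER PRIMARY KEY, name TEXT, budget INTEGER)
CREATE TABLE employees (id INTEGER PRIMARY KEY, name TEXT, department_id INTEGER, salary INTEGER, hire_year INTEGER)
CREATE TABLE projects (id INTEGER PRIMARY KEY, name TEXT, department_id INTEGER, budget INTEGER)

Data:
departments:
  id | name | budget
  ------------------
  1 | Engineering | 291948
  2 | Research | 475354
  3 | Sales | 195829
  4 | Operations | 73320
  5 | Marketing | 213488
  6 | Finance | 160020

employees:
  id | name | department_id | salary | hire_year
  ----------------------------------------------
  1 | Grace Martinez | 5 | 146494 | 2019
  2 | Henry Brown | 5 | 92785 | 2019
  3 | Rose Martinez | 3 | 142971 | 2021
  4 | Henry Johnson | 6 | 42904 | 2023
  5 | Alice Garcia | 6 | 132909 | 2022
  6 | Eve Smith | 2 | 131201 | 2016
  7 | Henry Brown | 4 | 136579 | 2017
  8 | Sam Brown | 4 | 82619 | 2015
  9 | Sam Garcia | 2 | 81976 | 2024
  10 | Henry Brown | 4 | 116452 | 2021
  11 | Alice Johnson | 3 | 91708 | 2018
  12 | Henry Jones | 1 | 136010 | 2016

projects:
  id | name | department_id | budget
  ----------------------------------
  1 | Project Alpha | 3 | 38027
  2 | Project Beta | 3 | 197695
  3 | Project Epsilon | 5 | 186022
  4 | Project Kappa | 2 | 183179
SELECT department_id, AVG(salary) AS avg_salary FROM employees GROUP BY department_id

Execution result:
department_id | avg_salary
1 | 136010.00
2 | 106588.50
3 | 117339.50
4 | 111883.33
5 | 119639.50
6 | 87906.50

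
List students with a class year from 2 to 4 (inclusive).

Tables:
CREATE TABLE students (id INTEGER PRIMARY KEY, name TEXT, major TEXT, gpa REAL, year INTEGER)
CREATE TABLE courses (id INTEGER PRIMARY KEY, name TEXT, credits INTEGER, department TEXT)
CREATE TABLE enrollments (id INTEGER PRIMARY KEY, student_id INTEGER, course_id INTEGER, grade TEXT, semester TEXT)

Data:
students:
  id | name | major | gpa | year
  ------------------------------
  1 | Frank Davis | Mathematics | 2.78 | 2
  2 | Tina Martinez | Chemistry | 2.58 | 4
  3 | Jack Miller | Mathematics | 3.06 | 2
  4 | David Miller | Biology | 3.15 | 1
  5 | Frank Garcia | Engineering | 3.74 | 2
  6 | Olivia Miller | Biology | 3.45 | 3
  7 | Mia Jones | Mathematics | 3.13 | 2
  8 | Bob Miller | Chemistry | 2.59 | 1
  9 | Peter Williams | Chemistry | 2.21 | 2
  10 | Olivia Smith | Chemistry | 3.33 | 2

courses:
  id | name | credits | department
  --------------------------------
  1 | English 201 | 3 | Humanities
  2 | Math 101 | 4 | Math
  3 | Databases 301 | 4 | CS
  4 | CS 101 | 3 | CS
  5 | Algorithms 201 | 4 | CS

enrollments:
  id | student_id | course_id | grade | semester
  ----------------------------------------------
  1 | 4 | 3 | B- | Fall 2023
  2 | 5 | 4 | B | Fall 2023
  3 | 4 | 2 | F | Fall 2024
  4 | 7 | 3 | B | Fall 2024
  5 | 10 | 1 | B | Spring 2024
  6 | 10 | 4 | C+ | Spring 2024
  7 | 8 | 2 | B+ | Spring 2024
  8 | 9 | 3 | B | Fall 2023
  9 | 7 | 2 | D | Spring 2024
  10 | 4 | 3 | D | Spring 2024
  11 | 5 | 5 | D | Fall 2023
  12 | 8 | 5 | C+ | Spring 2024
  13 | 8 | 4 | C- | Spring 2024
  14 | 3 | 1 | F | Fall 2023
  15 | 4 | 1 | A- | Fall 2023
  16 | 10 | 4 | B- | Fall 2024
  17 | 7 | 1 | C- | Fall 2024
SELECT name, year FROM students WHERE year BETWEEN 2 AND 4

Execution result:
name | year
Frank Davis | 2
Tina Martinez | 4
Jack Miller | 2
Frank Garcia | 2
Olivia Miller | 3
Mia Jones | 2
Peter Williams | 2
Olivia Smith | 2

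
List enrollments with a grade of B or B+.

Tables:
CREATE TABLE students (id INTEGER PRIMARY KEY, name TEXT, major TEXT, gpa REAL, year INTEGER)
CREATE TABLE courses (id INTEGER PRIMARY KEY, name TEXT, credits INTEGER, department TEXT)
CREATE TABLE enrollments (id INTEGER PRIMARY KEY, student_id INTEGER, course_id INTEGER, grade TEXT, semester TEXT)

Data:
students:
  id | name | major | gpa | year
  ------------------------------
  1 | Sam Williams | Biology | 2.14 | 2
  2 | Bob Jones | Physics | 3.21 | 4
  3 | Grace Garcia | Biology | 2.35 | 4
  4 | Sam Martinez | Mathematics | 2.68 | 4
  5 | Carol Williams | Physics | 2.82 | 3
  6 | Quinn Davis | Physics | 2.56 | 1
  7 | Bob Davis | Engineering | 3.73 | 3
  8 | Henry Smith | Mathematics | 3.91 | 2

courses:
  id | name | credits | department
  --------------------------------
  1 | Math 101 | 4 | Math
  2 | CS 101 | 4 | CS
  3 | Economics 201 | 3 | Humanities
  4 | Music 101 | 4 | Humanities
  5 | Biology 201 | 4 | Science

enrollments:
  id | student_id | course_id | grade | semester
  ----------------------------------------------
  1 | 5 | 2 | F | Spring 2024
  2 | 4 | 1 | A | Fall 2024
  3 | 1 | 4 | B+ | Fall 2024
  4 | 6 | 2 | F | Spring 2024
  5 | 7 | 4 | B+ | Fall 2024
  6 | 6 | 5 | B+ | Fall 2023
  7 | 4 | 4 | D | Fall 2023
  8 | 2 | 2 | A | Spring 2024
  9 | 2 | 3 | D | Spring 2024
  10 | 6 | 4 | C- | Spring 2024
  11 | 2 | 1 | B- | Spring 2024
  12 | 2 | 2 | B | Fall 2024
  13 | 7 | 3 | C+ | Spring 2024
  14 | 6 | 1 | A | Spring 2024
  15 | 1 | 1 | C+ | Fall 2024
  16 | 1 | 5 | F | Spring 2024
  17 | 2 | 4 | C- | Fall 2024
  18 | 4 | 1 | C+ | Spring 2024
SELECT id, grade FROM enrollments WHERE grade IN ('B', 'B+')

Execution result:
id | grade
3 | B+
5 | B+
6 | B+
12 | B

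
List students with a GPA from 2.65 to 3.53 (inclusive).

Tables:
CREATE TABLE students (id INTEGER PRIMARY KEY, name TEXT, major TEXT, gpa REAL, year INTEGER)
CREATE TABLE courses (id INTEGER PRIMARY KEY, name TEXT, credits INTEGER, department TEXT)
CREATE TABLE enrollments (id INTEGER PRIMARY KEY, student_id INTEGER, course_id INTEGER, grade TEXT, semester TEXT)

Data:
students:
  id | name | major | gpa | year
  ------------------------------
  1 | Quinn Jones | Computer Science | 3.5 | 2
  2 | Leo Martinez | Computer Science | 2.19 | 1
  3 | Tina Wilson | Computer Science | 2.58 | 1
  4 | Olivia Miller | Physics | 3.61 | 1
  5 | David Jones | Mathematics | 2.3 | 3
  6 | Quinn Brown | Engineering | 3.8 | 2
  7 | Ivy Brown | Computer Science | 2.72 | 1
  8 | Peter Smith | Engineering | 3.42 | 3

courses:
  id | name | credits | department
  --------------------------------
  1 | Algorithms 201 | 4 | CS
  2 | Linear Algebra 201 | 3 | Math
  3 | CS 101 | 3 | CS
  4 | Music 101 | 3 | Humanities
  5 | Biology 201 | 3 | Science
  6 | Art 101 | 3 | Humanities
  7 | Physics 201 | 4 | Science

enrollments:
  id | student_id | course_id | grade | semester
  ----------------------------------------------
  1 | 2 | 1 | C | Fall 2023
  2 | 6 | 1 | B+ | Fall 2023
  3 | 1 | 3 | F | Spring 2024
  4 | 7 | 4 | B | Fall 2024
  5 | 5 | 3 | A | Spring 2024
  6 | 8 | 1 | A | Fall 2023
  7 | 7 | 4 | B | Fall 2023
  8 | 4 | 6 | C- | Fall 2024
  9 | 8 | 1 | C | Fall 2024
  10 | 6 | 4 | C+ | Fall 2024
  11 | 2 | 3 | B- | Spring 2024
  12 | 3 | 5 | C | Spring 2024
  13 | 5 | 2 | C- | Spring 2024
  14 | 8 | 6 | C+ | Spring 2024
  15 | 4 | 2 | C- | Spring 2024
SELECT name, gpa FROM students WHERE gpa BETWEEN 2.65 AND 3.53

Execution result:
name | gpa
Quinn Jones | 3.50
Ivy Brown | 2.72
Peter Smith | 3.42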